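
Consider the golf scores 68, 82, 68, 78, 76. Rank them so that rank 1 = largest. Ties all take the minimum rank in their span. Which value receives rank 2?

78

Sorted (descending): 82, 78, 76, 68, 68
The 2 values of 68 occupy positions 4–5 → each gets rank 4.
Rank 2 → value 78.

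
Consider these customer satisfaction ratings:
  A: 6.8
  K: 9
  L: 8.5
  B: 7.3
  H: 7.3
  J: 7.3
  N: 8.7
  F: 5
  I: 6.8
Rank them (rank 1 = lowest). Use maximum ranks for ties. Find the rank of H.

6

Sorted (ascending): 5, 6.8, 6.8, 7.3, 7.3, 7.3, 8.5, 8.7, 9
The 2 values of 6.8 occupy positions 2–3 → each gets rank 3.
The 3 values of 7.3 occupy positions 4–6 → each gets rank 6.
H has value 7.3 → rank 6.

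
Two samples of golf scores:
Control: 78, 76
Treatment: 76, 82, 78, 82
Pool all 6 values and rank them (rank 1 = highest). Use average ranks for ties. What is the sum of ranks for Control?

Sorted (descending): 82, 82, 78, 78, 76, 76
The 2 values of 82 occupy positions 1–2 → average rank (1+2)/2 = 1.5.
The 2 values of 78 occupy positions 3–4 → average rank (3+4)/2 = 3.5.
The 2 values of 76 occupy positions 5–6 → average rank (5+6)/2 = 5.5.
Control values → pooled ranks: 78→3.5, 76→5.5
Rank sum = 3.5 + 5.5 = 9

9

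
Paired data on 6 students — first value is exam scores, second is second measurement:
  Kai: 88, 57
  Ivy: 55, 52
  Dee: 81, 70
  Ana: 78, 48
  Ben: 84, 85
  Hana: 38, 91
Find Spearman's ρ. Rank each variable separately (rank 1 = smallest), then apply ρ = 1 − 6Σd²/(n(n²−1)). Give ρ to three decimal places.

-0.086

Ranks of variable 1: 6, 2, 4, 3, 5, 1
Ranks of variable 2: 3, 2, 4, 1, 5, 6
d = r₁ − r₂: 3, 0, 0, 2, 0, -5
d²: 9, 0, 0, 4, 0, 25; Σd² = 38
ρ = 1 − 6·38/(6·35) = 1 − 228/210 = -0.086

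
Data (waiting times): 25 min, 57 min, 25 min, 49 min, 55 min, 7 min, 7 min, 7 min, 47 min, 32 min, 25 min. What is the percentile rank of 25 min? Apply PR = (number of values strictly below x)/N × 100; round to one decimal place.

27.3

N = 11.
Strictly below 25: 3. Equal to 25: 3.
PR = 3/11 × 100 = 27.3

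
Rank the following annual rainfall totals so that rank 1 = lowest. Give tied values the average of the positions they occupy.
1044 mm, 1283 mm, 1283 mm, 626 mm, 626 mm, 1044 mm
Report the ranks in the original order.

3.5, 5.5, 5.5, 1.5, 1.5, 3.5

Sorted (ascending): 626, 626, 1044, 1044, 1283, 1283
The 2 values of 626 occupy positions 1–2 → average rank (1+2)/2 = 1.5.
The 2 values of 1044 occupy positions 3–4 → average rank (3+4)/2 = 3.5.
The 2 values of 1283 occupy positions 5–6 → average rank (5+6)/2 = 5.5.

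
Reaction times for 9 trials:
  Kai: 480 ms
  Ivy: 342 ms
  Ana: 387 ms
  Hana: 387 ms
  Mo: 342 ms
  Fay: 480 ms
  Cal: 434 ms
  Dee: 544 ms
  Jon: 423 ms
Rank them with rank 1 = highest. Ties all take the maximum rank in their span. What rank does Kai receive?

3

Sorted (descending): 544, 480, 480, 434, 423, 387, 387, 342, 342
The 2 values of 480 occupy positions 2–3 → each gets rank 3.
The 2 values of 387 occupy positions 6–7 → each gets rank 7.
The 2 values of 342 occupy positions 8–9 → each gets rank 9.
Kai has value 480 ms → rank 3.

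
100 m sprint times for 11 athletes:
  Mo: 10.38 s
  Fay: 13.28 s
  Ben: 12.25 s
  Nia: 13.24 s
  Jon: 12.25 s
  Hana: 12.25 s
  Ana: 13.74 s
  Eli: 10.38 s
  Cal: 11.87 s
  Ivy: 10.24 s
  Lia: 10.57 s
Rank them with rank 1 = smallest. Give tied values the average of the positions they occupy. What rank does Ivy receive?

Sorted (ascending): 10.24, 10.38, 10.38, 10.57, 11.87, 12.25, 12.25, 12.25, 13.24, 13.28, 13.74
The 2 values of 10.38 occupy positions 2–3 → average rank (2+3)/2 = 2.5.
The 3 values of 12.25 occupy positions 6–8 → average rank 7.
Ivy has value 10.24 s → rank 1.

1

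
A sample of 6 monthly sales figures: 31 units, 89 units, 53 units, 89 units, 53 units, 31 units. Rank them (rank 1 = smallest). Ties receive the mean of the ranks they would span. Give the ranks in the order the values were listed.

1.5, 5.5, 3.5, 5.5, 3.5, 1.5

Sorted (ascending): 31, 31, 53, 53, 89, 89
The 2 values of 31 occupy positions 1–2 → average rank (1+2)/2 = 1.5.
The 2 values of 53 occupy positions 3–4 → average rank (3+4)/2 = 3.5.
The 2 values of 89 occupy positions 5–6 → average rank (5+6)/2 = 5.5.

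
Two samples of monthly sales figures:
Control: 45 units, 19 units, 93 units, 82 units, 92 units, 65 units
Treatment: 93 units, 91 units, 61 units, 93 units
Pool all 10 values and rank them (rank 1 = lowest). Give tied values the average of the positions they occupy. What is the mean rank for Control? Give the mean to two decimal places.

Sorted (ascending): 19, 45, 61, 65, 82, 91, 92, 93, 93, 93
The 3 values of 93 occupy positions 8–10 → average rank 9.
Control values → pooled ranks: 45→2, 19→1, 93→9, 82→5, 92→7, 65→4
Mean rank = (2 + 1 + 9 + 5 + 7 + 4) / 6 = 4.67

4.67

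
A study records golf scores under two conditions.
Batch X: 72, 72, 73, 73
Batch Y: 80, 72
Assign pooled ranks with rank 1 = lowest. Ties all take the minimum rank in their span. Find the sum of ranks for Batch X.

Sorted (ascending): 72, 72, 72, 73, 73, 80
The 3 values of 72 occupy positions 1–3 → each gets rank 1.
The 2 values of 73 occupy positions 4–5 → each gets rank 4.
Batch X values → pooled ranks: 72→1, 72→1, 73→4, 73→4
Rank sum = 1 + 1 + 4 + 4 = 10

10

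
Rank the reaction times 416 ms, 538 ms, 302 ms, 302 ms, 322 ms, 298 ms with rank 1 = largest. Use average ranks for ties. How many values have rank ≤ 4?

Sorted (descending): 538, 416, 322, 302, 302, 298
The 2 values of 302 occupy positions 4–5 → average rank (4+5)/2 = 4.5.
Ranks ≤ 4: {1, 2, 3} → 3 values.

3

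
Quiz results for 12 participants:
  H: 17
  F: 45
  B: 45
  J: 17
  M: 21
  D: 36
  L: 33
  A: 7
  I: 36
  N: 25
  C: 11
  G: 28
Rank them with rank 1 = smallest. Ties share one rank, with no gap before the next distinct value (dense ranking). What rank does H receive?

3

Sorted (ascending): 7, 11, 17, 17, 21, 25, 28, 33, 36, 36, 45, 45
The 2 values of 17 share dense rank 3.
The 2 values of 36 share dense rank 8.
The 2 values of 45 share dense rank 9.
Remaining distinct values take the next consecutive integers.
H has value 17 → rank 3.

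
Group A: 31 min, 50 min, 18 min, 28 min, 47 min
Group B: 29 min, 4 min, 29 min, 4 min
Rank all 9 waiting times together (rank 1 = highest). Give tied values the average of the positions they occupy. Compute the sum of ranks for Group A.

19

Sorted (descending): 50, 47, 31, 29, 29, 28, 18, 4, 4
The 2 values of 29 occupy positions 4–5 → average rank (4+5)/2 = 4.5.
The 2 values of 4 occupy positions 8–9 → average rank (8+9)/2 = 8.5.
Group A values → pooled ranks: 31→3, 50→1, 18→7, 28→6, 47→2
Rank sum = 3 + 1 + 7 + 6 + 2 = 19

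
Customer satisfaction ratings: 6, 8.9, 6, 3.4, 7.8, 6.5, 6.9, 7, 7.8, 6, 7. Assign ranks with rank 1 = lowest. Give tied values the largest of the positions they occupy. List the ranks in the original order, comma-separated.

4, 11, 4, 1, 10, 5, 6, 8, 10, 4, 8

Sorted (ascending): 3.4, 6, 6, 6, 6.5, 6.9, 7, 7, 7.8, 7.8, 8.9
The 3 values of 6 occupy positions 2–4 → each gets rank 4.
The 2 values of 7 occupy positions 7–8 → each gets rank 8.
The 2 values of 7.8 occupy positions 9–10 → each gets rank 10.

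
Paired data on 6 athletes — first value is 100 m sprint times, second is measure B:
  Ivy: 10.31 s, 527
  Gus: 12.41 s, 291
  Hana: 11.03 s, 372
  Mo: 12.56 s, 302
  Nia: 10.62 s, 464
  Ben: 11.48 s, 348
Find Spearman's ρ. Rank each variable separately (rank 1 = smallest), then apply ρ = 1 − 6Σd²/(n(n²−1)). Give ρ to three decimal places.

-0.943

Ranks of variable 1: 1, 5, 3, 6, 2, 4
Ranks of variable 2: 6, 1, 4, 2, 5, 3
d = r₁ − r₂: -5, 4, -1, 4, -3, 1
d²: 25, 16, 1, 16, 9, 1; Σd² = 68
ρ = 1 − 6·68/(6·35) = 1 − 408/210 = -0.943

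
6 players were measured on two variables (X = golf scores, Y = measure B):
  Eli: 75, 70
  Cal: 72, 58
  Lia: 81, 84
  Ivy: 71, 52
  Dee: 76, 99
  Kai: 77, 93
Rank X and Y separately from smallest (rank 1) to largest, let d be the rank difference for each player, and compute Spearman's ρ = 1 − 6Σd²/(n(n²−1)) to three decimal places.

0.771

Ranks of variable 1: 3, 2, 6, 1, 4, 5
Ranks of variable 2: 3, 2, 4, 1, 6, 5
d = r₁ − r₂: 0, 0, 2, 0, -2, 0
d²: 0, 0, 4, 0, 4, 0; Σd² = 8
ρ = 1 − 6·8/(6·35) = 1 − 48/210 = 0.771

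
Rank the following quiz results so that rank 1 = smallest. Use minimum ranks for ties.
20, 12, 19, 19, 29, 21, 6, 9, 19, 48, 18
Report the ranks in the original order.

Sorted (ascending): 6, 9, 12, 18, 19, 19, 19, 20, 21, 29, 48
The 3 values of 19 occupy positions 5–7 → each gets rank 5.

8, 3, 5, 5, 10, 9, 1, 2, 5, 11, 4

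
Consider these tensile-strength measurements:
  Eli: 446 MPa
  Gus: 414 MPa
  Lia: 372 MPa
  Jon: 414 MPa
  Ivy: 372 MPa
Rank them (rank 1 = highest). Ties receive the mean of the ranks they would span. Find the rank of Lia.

Sorted (descending): 446, 414, 414, 372, 372
The 2 values of 414 occupy positions 2–3 → average rank (2+3)/2 = 2.5.
The 2 values of 372 occupy positions 4–5 → average rank (4+5)/2 = 4.5.
Lia has value 372 MPa → rank 4.5.

4.5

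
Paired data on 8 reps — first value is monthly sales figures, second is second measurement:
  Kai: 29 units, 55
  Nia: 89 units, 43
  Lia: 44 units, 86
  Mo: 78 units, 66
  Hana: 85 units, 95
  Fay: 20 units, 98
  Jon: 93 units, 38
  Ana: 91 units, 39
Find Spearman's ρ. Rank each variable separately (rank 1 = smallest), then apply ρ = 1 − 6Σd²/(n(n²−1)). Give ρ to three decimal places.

Ranks of variable 1: 2, 6, 3, 4, 5, 1, 8, 7
Ranks of variable 2: 4, 3, 6, 5, 7, 8, 1, 2
d = r₁ − r₂: -2, 3, -3, -1, -2, -7, 7, 5
d²: 4, 9, 9, 1, 4, 49, 49, 25; Σd² = 150
ρ = 1 − 6·150/(8·63) = 1 − 900/504 = -0.786

-0.786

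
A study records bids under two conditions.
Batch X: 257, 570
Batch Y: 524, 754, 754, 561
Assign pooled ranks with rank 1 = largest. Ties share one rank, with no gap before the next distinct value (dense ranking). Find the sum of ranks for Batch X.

7

Sorted (descending): 754, 754, 570, 561, 524, 257
The 2 values of 754 share dense rank 1.
Remaining distinct values take the next consecutive integers.
Batch X values → pooled ranks: 257→5, 570→2
Rank sum = 5 + 2 = 7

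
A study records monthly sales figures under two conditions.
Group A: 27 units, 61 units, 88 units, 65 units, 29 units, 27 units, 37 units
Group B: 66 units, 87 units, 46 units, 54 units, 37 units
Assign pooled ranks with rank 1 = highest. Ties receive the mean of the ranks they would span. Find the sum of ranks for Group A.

51.5

Sorted (descending): 88, 87, 66, 65, 61, 54, 46, 37, 37, 29, 27, 27
The 2 values of 37 occupy positions 8–9 → average rank (8+9)/2 = 8.5.
The 2 values of 27 occupy positions 11–12 → average rank (11+12)/2 = 11.5.
Group A values → pooled ranks: 27→11.5, 61→5, 88→1, 65→4, 29→10, 27→11.5, 37→8.5
Rank sum = 11.5 + 5 + 1 + 4 + 10 + 11.5 + 8.5 = 51.5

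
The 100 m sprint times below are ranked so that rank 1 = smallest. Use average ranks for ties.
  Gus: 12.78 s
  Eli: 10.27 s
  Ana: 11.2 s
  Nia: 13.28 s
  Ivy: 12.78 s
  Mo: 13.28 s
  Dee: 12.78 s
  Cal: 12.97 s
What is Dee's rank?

4

Sorted (ascending): 10.27, 11.2, 12.78, 12.78, 12.78, 12.97, 13.28, 13.28
The 3 values of 12.78 occupy positions 3–5 → average rank 4.
The 2 values of 13.28 occupy positions 7–8 → average rank (7+8)/2 = 7.5.
Dee has value 12.78 s → rank 4.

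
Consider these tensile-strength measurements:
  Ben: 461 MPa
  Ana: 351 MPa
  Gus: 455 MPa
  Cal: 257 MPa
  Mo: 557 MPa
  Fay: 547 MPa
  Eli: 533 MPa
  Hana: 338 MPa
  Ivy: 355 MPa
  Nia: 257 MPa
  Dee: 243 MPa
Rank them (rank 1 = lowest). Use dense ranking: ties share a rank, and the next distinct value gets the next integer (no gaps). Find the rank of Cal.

Sorted (ascending): 243, 257, 257, 338, 351, 355, 455, 461, 533, 547, 557
The 2 values of 257 share dense rank 2.
Remaining distinct values take the next consecutive integers.
Cal has value 257 MPa → rank 2.

2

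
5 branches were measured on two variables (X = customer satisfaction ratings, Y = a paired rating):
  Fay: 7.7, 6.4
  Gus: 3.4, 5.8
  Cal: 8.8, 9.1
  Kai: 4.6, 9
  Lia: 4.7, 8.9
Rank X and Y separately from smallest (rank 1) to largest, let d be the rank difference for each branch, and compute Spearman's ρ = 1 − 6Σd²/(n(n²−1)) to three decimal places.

Ranks of variable 1: 4, 1, 5, 2, 3
Ranks of variable 2: 2, 1, 5, 4, 3
d = r₁ − r₂: 2, 0, 0, -2, 0
d²: 4, 0, 0, 4, 0; Σd² = 8
ρ = 1 − 6·8/(5·24) = 1 − 48/120 = 0.600

0.600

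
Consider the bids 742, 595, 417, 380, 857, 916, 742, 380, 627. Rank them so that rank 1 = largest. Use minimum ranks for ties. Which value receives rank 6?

Sorted (descending): 916, 857, 742, 742, 627, 595, 417, 380, 380
The 2 values of 742 occupy positions 3–4 → each gets rank 3.
The 2 values of 380 occupy positions 8–9 → each gets rank 8.
Rank 6 → value 595.

595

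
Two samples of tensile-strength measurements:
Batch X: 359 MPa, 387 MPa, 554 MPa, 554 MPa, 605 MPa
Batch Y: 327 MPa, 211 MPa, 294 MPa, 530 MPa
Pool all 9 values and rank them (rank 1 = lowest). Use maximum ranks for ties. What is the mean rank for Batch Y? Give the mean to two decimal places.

Sorted (ascending): 211, 294, 327, 359, 387, 530, 554, 554, 605
The 2 values of 554 occupy positions 7–8 → each gets rank 8.
Batch Y values → pooled ranks: 327→3, 211→1, 294→2, 530→6
Mean rank = (3 + 1 + 2 + 6) / 4 = 3.00

3.00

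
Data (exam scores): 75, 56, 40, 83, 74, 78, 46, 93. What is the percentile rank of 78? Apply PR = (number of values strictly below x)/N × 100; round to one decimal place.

62.5

N = 8.
Strictly below 78: 5. Equal to 78: 1.
PR = 5/8 × 100 = 62.5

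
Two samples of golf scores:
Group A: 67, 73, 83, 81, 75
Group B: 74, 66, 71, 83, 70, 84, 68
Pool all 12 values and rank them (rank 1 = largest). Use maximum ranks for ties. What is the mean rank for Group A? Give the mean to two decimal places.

Sorted (descending): 84, 83, 83, 81, 75, 74, 73, 71, 70, 68, 67, 66
The 2 values of 83 occupy positions 2–3 → each gets rank 3.
Group A values → pooled ranks: 67→11, 73→7, 83→3, 81→4, 75→5
Mean rank = (11 + 7 + 3 + 4 + 5) / 5 = 6.00

6.00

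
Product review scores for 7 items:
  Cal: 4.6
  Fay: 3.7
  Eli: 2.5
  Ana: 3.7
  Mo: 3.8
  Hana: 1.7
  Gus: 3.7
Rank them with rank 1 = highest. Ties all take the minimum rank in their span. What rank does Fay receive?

3

Sorted (descending): 4.6, 3.8, 3.7, 3.7, 3.7, 2.5, 1.7
The 3 values of 3.7 occupy positions 3–5 → each gets rank 3.
Fay has value 3.7 → rank 3.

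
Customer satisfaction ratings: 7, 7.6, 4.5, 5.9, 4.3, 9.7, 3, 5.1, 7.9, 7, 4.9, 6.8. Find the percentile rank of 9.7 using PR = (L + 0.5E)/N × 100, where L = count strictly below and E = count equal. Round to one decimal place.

N = 12.
Strictly below 9.7: 11. Equal to 9.7: 1.
PR = (11 + 0.5·1)/12 × 100 = 95.8

95.8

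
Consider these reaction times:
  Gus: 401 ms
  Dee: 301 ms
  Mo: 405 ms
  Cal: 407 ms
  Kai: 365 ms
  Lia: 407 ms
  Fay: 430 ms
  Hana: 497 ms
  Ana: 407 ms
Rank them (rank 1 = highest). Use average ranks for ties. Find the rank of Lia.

Sorted (descending): 497, 430, 407, 407, 407, 405, 401, 365, 301
The 3 values of 407 occupy positions 3–5 → average rank 4.
Lia has value 407 ms → rank 4.

4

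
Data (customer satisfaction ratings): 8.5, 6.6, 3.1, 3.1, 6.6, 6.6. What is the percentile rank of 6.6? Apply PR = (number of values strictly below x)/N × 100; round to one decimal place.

33.3

N = 6.
Strictly below 6.6: 2. Equal to 6.6: 3.
PR = 2/6 × 100 = 33.3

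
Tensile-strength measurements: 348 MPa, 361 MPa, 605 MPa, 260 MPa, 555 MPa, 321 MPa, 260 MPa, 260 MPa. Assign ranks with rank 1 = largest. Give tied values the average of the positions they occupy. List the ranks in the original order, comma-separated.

Sorted (descending): 605, 555, 361, 348, 321, 260, 260, 260
The 3 values of 260 occupy positions 6–8 → average rank 7.

4, 3, 1, 7, 2, 5, 7, 7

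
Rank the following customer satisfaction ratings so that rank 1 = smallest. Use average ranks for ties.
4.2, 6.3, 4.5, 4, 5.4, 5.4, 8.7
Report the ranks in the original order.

Sorted (ascending): 4, 4.2, 4.5, 5.4, 5.4, 6.3, 8.7
The 2 values of 5.4 occupy positions 4–5 → average rank (4+5)/2 = 4.5.

2, 6, 3, 1, 4.5, 4.5, 7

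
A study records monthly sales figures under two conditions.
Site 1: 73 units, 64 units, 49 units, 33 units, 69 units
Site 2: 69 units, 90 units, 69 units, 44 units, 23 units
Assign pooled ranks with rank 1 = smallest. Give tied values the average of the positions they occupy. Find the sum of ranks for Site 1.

Sorted (ascending): 23, 33, 44, 49, 64, 69, 69, 69, 73, 90
The 3 values of 69 occupy positions 6–8 → average rank 7.
Site 1 values → pooled ranks: 73→9, 64→5, 49→4, 33→2, 69→7
Rank sum = 9 + 5 + 4 + 2 + 7 = 27

27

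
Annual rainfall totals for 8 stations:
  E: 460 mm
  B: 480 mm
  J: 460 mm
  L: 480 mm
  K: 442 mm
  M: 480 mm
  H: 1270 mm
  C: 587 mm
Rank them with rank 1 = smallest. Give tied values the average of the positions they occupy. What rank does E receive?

2.5

Sorted (ascending): 442, 460, 460, 480, 480, 480, 587, 1270
The 2 values of 460 occupy positions 2–3 → average rank (2+3)/2 = 2.5.
The 3 values of 480 occupy positions 4–6 → average rank 5.
E has value 460 mm → rank 2.5.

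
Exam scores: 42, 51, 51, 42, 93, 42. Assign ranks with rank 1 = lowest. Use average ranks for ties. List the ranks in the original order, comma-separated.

Sorted (ascending): 42, 42, 42, 51, 51, 93
The 3 values of 42 occupy positions 1–3 → average rank 2.
The 2 values of 51 occupy positions 4–5 → average rank (4+5)/2 = 4.5.

2, 4.5, 4.5, 2, 6, 2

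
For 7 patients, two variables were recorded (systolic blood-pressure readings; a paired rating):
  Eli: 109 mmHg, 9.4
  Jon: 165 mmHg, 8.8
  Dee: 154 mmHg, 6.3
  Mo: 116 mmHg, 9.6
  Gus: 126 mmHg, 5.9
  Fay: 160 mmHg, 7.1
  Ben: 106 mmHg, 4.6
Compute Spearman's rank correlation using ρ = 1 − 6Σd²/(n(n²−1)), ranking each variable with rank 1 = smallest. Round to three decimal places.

0.143

Ranks of variable 1: 2, 7, 5, 3, 4, 6, 1
Ranks of variable 2: 6, 5, 3, 7, 2, 4, 1
d = r₁ − r₂: -4, 2, 2, -4, 2, 2, 0
d²: 16, 4, 4, 16, 4, 4, 0; Σd² = 48
ρ = 1 − 6·48/(7·48) = 1 − 288/336 = 0.143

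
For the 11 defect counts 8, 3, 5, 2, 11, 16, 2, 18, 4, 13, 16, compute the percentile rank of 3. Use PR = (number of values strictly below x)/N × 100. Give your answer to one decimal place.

N = 11.
Strictly below 3: 2. Equal to 3: 1.
PR = 2/11 × 100 = 18.2

18.2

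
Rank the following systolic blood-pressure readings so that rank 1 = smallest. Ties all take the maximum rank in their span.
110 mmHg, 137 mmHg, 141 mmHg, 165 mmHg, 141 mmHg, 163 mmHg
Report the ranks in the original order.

Sorted (ascending): 110, 137, 141, 141, 163, 165
The 2 values of 141 occupy positions 3–4 → each gets rank 4.

1, 2, 4, 6, 4, 5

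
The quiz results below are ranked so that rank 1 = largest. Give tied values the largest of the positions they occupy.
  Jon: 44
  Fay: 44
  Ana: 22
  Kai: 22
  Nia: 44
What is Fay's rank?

Sorted (descending): 44, 44, 44, 22, 22
The 3 values of 44 occupy positions 1–3 → each gets rank 3.
The 2 values of 22 occupy positions 4–5 → each gets rank 5.
Fay has value 44 → rank 3.

3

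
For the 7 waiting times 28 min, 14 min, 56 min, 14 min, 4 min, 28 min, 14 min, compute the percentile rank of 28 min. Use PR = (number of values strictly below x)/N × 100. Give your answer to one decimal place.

57.1

N = 7.
Strictly below 28: 4. Equal to 28: 2.
PR = 4/7 × 100 = 57.1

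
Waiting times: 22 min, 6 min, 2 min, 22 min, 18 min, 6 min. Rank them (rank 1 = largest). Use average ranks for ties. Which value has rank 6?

2

Sorted (descending): 22, 22, 18, 6, 6, 2
The 2 values of 22 occupy positions 1–2 → average rank (1+2)/2 = 1.5.
The 2 values of 6 occupy positions 4–5 → average rank (4+5)/2 = 4.5.
Rank 6 → value 2.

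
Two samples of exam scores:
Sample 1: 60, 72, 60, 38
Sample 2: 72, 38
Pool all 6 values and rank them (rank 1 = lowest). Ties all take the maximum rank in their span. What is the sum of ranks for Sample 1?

16

Sorted (ascending): 38, 38, 60, 60, 72, 72
The 2 values of 38 occupy positions 1–2 → each gets rank 2.
The 2 values of 60 occupy positions 3–4 → each gets rank 4.
The 2 values of 72 occupy positions 5–6 → each gets rank 6.
Sample 1 values → pooled ranks: 60→4, 72→6, 60→4, 38→2
Rank sum = 4 + 6 + 4 + 2 = 16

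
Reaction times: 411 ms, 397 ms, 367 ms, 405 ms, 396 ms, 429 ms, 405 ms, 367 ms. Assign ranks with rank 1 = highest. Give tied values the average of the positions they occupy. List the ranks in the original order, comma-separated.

2, 5, 7.5, 3.5, 6, 1, 3.5, 7.5

Sorted (descending): 429, 411, 405, 405, 397, 396, 367, 367
The 2 values of 405 occupy positions 3–4 → average rank (3+4)/2 = 3.5.
The 2 values of 367 occupy positions 7–8 → average rank (7+8)/2 = 7.5.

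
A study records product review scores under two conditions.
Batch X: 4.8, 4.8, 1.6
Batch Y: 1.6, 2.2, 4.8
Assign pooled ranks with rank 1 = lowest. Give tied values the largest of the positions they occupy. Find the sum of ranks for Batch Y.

Sorted (ascending): 1.6, 1.6, 2.2, 4.8, 4.8, 4.8
The 2 values of 1.6 occupy positions 1–2 → each gets rank 2.
The 3 values of 4.8 occupy positions 4–6 → each gets rank 6.
Batch Y values → pooled ranks: 1.6→2, 2.2→3, 4.8→6
Rank sum = 2 + 3 + 6 = 11

11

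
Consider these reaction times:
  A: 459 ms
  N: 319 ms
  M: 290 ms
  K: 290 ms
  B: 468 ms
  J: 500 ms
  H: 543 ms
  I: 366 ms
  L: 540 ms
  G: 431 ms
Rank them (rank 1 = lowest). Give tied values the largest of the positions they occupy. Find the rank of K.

Sorted (ascending): 290, 290, 319, 366, 431, 459, 468, 500, 540, 543
The 2 values of 290 occupy positions 1–2 → each gets rank 2.
K has value 290 ms → rank 2.

2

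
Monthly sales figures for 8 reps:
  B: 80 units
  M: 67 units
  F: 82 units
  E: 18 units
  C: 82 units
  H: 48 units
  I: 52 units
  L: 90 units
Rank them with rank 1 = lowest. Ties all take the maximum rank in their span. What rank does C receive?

7

Sorted (ascending): 18, 48, 52, 67, 80, 82, 82, 90
The 2 values of 82 occupy positions 6–7 → each gets rank 7.
C has value 82 units → rank 7.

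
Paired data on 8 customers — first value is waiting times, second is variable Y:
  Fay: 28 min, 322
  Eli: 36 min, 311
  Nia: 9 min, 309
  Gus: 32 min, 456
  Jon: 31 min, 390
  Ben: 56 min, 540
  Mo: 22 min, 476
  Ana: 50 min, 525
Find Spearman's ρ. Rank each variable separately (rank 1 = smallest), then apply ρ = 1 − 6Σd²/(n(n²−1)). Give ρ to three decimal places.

Ranks of variable 1: 3, 6, 1, 5, 4, 8, 2, 7
Ranks of variable 2: 3, 2, 1, 5, 4, 8, 6, 7
d = r₁ − r₂: 0, 4, 0, 0, 0, 0, -4, 0
d²: 0, 16, 0, 0, 0, 0, 16, 0; Σd² = 32
ρ = 1 − 6·32/(8·63) = 1 − 192/504 = 0.619

0.619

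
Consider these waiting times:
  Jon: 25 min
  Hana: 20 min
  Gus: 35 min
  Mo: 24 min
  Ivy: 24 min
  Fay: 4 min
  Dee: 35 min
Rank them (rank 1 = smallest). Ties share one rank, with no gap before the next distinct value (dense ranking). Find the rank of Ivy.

Sorted (ascending): 4, 20, 24, 24, 25, 35, 35
The 2 values of 24 share dense rank 3.
The 2 values of 35 share dense rank 5.
Remaining distinct values take the next consecutive integers.
Ivy has value 24 min → rank 3.

3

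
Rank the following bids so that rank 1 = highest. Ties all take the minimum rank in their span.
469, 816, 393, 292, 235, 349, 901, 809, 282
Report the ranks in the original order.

4, 2, 5, 7, 9, 6, 1, 3, 8

Sorted (descending): 901, 816, 809, 469, 393, 349, 292, 282, 235
No ties — each value takes its position as its rank.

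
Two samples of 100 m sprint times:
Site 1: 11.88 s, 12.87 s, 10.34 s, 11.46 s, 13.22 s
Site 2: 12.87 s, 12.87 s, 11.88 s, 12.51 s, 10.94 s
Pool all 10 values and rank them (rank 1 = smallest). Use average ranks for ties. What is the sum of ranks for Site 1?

Sorted (ascending): 10.34, 10.94, 11.46, 11.88, 11.88, 12.51, 12.87, 12.87, 12.87, 13.22
The 2 values of 11.88 occupy positions 4–5 → average rank (4+5)/2 = 4.5.
The 3 values of 12.87 occupy positions 7–9 → average rank 8.
Site 1 values → pooled ranks: 11.88→4.5, 12.87→8, 10.34→1, 11.46→3, 13.22→10
Rank sum = 4.5 + 8 + 1 + 3 + 10 = 26.5

26.5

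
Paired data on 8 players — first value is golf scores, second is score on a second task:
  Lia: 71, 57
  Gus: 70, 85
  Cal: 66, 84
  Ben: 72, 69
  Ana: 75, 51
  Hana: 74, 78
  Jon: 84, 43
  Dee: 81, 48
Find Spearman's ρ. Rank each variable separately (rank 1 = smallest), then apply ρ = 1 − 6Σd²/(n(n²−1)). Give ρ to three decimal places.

-0.881

Ranks of variable 1: 3, 2, 1, 4, 6, 5, 8, 7
Ranks of variable 2: 4, 8, 7, 5, 3, 6, 1, 2
d = r₁ − r₂: -1, -6, -6, -1, 3, -1, 7, 5
d²: 1, 36, 36, 1, 9, 1, 49, 25; Σd² = 158
ρ = 1 − 6·158/(8·63) = 1 − 948/504 = -0.881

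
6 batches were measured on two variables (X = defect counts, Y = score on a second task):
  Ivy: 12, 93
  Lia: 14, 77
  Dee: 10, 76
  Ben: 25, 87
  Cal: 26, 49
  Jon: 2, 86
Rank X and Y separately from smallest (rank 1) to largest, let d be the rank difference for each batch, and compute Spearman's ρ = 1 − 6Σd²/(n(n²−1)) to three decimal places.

Ranks of variable 1: 3, 4, 2, 5, 6, 1
Ranks of variable 2: 6, 3, 2, 5, 1, 4
d = r₁ − r₂: -3, 1, 0, 0, 5, -3
d²: 9, 1, 0, 0, 25, 9; Σd² = 44
ρ = 1 − 6·44/(6·35) = 1 − 264/210 = -0.257

-0.257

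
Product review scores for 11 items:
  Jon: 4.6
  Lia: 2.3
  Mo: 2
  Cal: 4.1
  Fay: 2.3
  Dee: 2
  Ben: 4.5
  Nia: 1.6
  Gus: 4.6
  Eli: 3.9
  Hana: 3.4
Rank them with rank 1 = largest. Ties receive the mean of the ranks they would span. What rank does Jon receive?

Sorted (descending): 4.6, 4.6, 4.5, 4.1, 3.9, 3.4, 2.3, 2.3, 2, 2, 1.6
The 2 values of 4.6 occupy positions 1–2 → average rank (1+2)/2 = 1.5.
The 2 values of 2.3 occupy positions 7–8 → average rank (7+8)/2 = 7.5.
The 2 values of 2 occupy positions 9–10 → average rank (9+10)/2 = 9.5.
Jon has value 4.6 → rank 1.5.

1.5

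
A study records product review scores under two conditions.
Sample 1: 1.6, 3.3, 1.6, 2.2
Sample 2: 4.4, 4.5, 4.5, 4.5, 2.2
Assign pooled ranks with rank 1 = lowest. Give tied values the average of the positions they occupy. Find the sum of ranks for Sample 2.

Sorted (ascending): 1.6, 1.6, 2.2, 2.2, 3.3, 4.4, 4.5, 4.5, 4.5
The 2 values of 1.6 occupy positions 1–2 → average rank (1+2)/2 = 1.5.
The 2 values of 2.2 occupy positions 3–4 → average rank (3+4)/2 = 3.5.
The 3 values of 4.5 occupy positions 7–9 → average rank 8.
Sample 2 values → pooled ranks: 4.4→6, 4.5→8, 4.5→8, 4.5→8, 2.2→3.5
Rank sum = 6 + 8 + 8 + 8 + 3.5 = 33.5

33.5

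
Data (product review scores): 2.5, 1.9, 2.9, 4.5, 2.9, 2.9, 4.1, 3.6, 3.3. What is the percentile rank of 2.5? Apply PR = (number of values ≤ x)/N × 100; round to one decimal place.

22.2

N = 9.
Strictly below 2.5: 1. Equal to 2.5: 1.
PR = 2/9 × 100 = 22.2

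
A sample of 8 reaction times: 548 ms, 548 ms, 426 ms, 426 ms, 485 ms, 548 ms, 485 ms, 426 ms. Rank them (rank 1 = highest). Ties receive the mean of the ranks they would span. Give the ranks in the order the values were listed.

2, 2, 7, 7, 4.5, 2, 4.5, 7

Sorted (descending): 548, 548, 548, 485, 485, 426, 426, 426
The 3 values of 548 occupy positions 1–3 → average rank 2.
The 2 values of 485 occupy positions 4–5 → average rank (4+5)/2 = 4.5.
The 3 values of 426 occupy positions 6–8 → average rank 7.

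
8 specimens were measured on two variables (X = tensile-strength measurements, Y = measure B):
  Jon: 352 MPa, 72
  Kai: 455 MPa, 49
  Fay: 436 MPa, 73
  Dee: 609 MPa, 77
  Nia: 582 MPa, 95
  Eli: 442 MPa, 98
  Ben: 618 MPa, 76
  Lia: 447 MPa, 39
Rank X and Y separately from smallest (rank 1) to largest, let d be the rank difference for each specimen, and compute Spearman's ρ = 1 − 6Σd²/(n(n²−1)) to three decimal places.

Ranks of variable 1: 1, 5, 2, 7, 6, 3, 8, 4
Ranks of variable 2: 3, 2, 4, 6, 7, 8, 5, 1
d = r₁ − r₂: -2, 3, -2, 1, -1, -5, 3, 3
d²: 4, 9, 4, 1, 1, 25, 9, 9; Σd² = 62
ρ = 1 − 6·62/(8·63) = 1 − 372/504 = 0.262

0.262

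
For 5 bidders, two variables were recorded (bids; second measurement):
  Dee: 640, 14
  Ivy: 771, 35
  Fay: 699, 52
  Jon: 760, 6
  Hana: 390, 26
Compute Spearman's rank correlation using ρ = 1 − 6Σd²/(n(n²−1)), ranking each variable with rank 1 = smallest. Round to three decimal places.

Ranks of variable 1: 2, 5, 3, 4, 1
Ranks of variable 2: 2, 4, 5, 1, 3
d = r₁ − r₂: 0, 1, -2, 3, -2
d²: 0, 1, 4, 9, 4; Σd² = 18
ρ = 1 − 6·18/(5·24) = 1 − 108/120 = 0.100

0.100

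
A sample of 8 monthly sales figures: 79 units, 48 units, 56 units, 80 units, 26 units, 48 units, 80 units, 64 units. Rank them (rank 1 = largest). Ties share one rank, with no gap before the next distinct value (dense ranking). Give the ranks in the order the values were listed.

Sorted (descending): 80, 80, 79, 64, 56, 48, 48, 26
The 2 values of 80 share dense rank 1.
The 2 values of 48 share dense rank 5.
Remaining distinct values take the next consecutive integers.

2, 5, 4, 1, 6, 5, 1, 3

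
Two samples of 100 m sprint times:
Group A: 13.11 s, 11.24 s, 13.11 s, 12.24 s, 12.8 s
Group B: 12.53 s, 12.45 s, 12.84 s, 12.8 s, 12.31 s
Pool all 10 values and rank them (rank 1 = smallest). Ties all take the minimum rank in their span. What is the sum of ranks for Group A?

Sorted (ascending): 11.24, 12.24, 12.31, 12.45, 12.53, 12.8, 12.8, 12.84, 13.11, 13.11
The 2 values of 12.8 occupy positions 6–7 → each gets rank 6.
The 2 values of 13.11 occupy positions 9–10 → each gets rank 9.
Group A values → pooled ranks: 13.11→9, 11.24→1, 13.11→9, 12.24→2, 12.8→6
Rank sum = 9 + 1 + 9 + 2 + 6 = 27

27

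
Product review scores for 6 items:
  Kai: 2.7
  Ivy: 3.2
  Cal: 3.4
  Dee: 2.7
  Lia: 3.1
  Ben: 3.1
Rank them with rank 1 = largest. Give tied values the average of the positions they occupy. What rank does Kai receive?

5.5

Sorted (descending): 3.4, 3.2, 3.1, 3.1, 2.7, 2.7
The 2 values of 3.1 occupy positions 3–4 → average rank (3+4)/2 = 3.5.
The 2 values of 2.7 occupy positions 5–6 → average rank (5+6)/2 = 5.5.
Kai has value 2.7 → rank 5.5.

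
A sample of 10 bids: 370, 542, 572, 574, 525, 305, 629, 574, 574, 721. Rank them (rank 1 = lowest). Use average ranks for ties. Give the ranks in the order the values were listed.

Sorted (ascending): 305, 370, 525, 542, 572, 574, 574, 574, 629, 721
The 3 values of 574 occupy positions 6–8 → average rank 7.

2, 4, 5, 7, 3, 1, 9, 7, 7, 10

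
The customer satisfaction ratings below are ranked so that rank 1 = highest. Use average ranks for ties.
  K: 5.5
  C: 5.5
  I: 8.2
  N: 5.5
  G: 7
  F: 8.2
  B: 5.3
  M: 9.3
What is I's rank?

2.5

Sorted (descending): 9.3, 8.2, 8.2, 7, 5.5, 5.5, 5.5, 5.3
The 2 values of 8.2 occupy positions 2–3 → average rank (2+3)/2 = 2.5.
The 3 values of 5.5 occupy positions 5–7 → average rank 6.
I has value 8.2 → rank 2.5.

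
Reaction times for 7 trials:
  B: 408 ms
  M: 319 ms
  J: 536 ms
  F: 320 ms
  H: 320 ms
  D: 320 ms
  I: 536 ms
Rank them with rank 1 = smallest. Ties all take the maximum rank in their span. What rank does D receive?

Sorted (ascending): 319, 320, 320, 320, 408, 536, 536
The 3 values of 320 occupy positions 2–4 → each gets rank 4.
The 2 values of 536 occupy positions 6–7 → each gets rank 7.
D has value 320 ms → rank 4.

4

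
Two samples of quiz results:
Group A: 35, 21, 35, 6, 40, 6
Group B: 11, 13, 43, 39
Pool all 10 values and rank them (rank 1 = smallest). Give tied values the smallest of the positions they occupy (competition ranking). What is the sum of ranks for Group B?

Sorted (ascending): 6, 6, 11, 13, 21, 35, 35, 39, 40, 43
The 2 values of 6 occupy positions 1–2 → each gets rank 1.
The 2 values of 35 occupy positions 6–7 → each gets rank 6.
Group B values → pooled ranks: 11→3, 13→4, 43→10, 39→8
Rank sum = 3 + 4 + 10 + 8 = 25

25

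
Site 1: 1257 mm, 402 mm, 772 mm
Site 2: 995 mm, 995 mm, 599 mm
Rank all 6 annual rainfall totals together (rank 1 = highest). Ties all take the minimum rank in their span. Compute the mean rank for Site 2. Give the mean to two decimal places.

Sorted (descending): 1257, 995, 995, 772, 599, 402
The 2 values of 995 occupy positions 2–3 → each gets rank 2.
Site 2 values → pooled ranks: 995→2, 995→2, 599→5
Mean rank = (2 + 2 + 5) / 3 = 3.00

3.00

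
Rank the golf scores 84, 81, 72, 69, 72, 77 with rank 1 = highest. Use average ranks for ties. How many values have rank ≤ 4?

3

Sorted (descending): 84, 81, 77, 72, 72, 69
The 2 values of 72 occupy positions 4–5 → average rank (4+5)/2 = 4.5.
Ranks ≤ 4: {1, 2, 3} → 3 values.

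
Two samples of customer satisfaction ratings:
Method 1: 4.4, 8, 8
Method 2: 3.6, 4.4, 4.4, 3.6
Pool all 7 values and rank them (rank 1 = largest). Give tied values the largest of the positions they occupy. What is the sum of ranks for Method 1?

9

Sorted (descending): 8, 8, 4.4, 4.4, 4.4, 3.6, 3.6
The 2 values of 8 occupy positions 1–2 → each gets rank 2.
The 3 values of 4.4 occupy positions 3–5 → each gets rank 5.
The 2 values of 3.6 occupy positions 6–7 → each gets rank 7.
Method 1 values → pooled ranks: 4.4→5, 8→2, 8→2
Rank sum = 5 + 2 + 2 = 9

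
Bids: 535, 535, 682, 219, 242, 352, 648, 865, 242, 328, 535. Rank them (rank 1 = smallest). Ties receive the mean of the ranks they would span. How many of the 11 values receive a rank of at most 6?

Sorted (ascending): 219, 242, 242, 328, 352, 535, 535, 535, 648, 682, 865
The 2 values of 242 occupy positions 2–3 → average rank (2+3)/2 = 2.5.
The 3 values of 535 occupy positions 6–8 → average rank 7.
Ranks ≤ 6: {1, 2.5, 2.5, 4, 5} → 5 values.

5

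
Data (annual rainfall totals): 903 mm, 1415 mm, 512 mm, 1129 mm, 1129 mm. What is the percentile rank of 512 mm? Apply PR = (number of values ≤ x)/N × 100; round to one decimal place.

20.0

N = 5.
Strictly below 512: 0. Equal to 512: 1.
PR = 1/5 × 100 = 20.0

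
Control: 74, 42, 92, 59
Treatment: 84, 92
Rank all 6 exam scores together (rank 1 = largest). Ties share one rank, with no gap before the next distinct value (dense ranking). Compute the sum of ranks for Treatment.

3

Sorted (descending): 92, 92, 84, 74, 59, 42
The 2 values of 92 share dense rank 1.
Remaining distinct values take the next consecutive integers.
Treatment values → pooled ranks: 84→2, 92→1
Rank sum = 2 + 1 = 3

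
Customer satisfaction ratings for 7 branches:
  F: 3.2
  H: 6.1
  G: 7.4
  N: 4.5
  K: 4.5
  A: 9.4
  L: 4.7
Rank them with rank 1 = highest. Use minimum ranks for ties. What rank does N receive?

Sorted (descending): 9.4, 7.4, 6.1, 4.7, 4.5, 4.5, 3.2
The 2 values of 4.5 occupy positions 5–6 → each gets rank 5.
N has value 4.5 → rank 5.

5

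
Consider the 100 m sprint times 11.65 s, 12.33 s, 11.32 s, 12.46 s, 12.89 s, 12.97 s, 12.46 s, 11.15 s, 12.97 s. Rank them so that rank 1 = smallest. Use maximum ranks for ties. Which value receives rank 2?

11.32

Sorted (ascending): 11.15, 11.32, 11.65, 12.33, 12.46, 12.46, 12.89, 12.97, 12.97
The 2 values of 12.46 occupy positions 5–6 → each gets rank 6.
The 2 values of 12.97 occupy positions 8–9 → each gets rank 9.
Rank 2 → value 11.32.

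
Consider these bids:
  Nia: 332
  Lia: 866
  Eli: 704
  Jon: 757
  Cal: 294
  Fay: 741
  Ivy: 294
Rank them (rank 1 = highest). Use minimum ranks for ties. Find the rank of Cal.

6

Sorted (descending): 866, 757, 741, 704, 332, 294, 294
The 2 values of 294 occupy positions 6–7 → each gets rank 6.
Cal has value 294 → rank 6.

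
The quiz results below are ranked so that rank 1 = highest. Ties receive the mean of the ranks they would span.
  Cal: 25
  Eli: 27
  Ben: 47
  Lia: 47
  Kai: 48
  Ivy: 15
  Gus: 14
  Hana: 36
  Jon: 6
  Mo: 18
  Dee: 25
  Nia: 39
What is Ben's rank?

2.5

Sorted (descending): 48, 47, 47, 39, 36, 27, 25, 25, 18, 15, 14, 6
The 2 values of 47 occupy positions 2–3 → average rank (2+3)/2 = 2.5.
The 2 values of 25 occupy positions 7–8 → average rank (7+8)/2 = 7.5.
Ben has value 47 → rank 2.5.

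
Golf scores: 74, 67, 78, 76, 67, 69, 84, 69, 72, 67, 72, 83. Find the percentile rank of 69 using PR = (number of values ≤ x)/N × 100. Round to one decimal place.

N = 12.
Strictly below 69: 3. Equal to 69: 2.
PR = 5/12 × 100 = 41.7

41.7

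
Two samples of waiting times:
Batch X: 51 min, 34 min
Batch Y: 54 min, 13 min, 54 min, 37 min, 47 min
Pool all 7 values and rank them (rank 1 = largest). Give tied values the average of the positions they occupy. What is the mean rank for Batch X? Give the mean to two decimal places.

4.50

Sorted (descending): 54, 54, 51, 47, 37, 34, 13
The 2 values of 54 occupy positions 1–2 → average rank (1+2)/2 = 1.5.
Batch X values → pooled ranks: 51→3, 34→6
Mean rank = (3 + 6) / 2 = 4.50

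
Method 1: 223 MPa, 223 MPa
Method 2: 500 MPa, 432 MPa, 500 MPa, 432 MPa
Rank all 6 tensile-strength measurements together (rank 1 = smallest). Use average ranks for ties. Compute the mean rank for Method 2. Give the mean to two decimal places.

4.50

Sorted (ascending): 223, 223, 432, 432, 500, 500
The 2 values of 223 occupy positions 1–2 → average rank (1+2)/2 = 1.5.
The 2 values of 432 occupy positions 3–4 → average rank (3+4)/2 = 3.5.
The 2 values of 500 occupy positions 5–6 → average rank (5+6)/2 = 5.5.
Method 2 values → pooled ranks: 500→5.5, 432→3.5, 500→5.5, 432→3.5
Mean rank = (5.5 + 3.5 + 5.5 + 3.5) / 4 = 4.50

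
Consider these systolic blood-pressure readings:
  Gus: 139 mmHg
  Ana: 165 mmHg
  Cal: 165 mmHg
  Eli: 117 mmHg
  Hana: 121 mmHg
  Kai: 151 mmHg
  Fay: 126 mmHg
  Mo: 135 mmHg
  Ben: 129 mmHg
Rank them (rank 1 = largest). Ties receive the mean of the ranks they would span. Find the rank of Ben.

Sorted (descending): 165, 165, 151, 139, 135, 129, 126, 121, 117
The 2 values of 165 occupy positions 1–2 → average rank (1+2)/2 = 1.5.
Ben has value 129 mmHg → rank 6.

6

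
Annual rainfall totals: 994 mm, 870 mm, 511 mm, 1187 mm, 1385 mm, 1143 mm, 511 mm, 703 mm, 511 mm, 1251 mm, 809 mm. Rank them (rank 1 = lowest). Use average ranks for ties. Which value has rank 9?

1187

Sorted (ascending): 511, 511, 511, 703, 809, 870, 994, 1143, 1187, 1251, 1385
The 3 values of 511 occupy positions 1–3 → average rank 2.
Rank 9 → value 1187.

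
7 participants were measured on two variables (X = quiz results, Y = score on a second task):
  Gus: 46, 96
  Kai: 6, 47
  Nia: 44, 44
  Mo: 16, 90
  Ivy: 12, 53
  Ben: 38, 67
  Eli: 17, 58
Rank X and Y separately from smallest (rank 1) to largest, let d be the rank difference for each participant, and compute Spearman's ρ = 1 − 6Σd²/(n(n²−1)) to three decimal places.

Ranks of variable 1: 7, 1, 6, 3, 2, 5, 4
Ranks of variable 2: 7, 2, 1, 6, 3, 5, 4
d = r₁ − r₂: 0, -1, 5, -3, -1, 0, 0
d²: 0, 1, 25, 9, 1, 0, 0; Σd² = 36
ρ = 1 − 6·36/(7·48) = 1 − 216/336 = 0.357

0.357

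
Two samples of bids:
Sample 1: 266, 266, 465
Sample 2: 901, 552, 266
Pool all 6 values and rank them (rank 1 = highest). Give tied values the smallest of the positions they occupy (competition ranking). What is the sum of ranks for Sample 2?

7

Sorted (descending): 901, 552, 465, 266, 266, 266
The 3 values of 266 occupy positions 4–6 → each gets rank 4.
Sample 2 values → pooled ranks: 901→1, 552→2, 266→4
Rank sum = 1 + 2 + 4 = 7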